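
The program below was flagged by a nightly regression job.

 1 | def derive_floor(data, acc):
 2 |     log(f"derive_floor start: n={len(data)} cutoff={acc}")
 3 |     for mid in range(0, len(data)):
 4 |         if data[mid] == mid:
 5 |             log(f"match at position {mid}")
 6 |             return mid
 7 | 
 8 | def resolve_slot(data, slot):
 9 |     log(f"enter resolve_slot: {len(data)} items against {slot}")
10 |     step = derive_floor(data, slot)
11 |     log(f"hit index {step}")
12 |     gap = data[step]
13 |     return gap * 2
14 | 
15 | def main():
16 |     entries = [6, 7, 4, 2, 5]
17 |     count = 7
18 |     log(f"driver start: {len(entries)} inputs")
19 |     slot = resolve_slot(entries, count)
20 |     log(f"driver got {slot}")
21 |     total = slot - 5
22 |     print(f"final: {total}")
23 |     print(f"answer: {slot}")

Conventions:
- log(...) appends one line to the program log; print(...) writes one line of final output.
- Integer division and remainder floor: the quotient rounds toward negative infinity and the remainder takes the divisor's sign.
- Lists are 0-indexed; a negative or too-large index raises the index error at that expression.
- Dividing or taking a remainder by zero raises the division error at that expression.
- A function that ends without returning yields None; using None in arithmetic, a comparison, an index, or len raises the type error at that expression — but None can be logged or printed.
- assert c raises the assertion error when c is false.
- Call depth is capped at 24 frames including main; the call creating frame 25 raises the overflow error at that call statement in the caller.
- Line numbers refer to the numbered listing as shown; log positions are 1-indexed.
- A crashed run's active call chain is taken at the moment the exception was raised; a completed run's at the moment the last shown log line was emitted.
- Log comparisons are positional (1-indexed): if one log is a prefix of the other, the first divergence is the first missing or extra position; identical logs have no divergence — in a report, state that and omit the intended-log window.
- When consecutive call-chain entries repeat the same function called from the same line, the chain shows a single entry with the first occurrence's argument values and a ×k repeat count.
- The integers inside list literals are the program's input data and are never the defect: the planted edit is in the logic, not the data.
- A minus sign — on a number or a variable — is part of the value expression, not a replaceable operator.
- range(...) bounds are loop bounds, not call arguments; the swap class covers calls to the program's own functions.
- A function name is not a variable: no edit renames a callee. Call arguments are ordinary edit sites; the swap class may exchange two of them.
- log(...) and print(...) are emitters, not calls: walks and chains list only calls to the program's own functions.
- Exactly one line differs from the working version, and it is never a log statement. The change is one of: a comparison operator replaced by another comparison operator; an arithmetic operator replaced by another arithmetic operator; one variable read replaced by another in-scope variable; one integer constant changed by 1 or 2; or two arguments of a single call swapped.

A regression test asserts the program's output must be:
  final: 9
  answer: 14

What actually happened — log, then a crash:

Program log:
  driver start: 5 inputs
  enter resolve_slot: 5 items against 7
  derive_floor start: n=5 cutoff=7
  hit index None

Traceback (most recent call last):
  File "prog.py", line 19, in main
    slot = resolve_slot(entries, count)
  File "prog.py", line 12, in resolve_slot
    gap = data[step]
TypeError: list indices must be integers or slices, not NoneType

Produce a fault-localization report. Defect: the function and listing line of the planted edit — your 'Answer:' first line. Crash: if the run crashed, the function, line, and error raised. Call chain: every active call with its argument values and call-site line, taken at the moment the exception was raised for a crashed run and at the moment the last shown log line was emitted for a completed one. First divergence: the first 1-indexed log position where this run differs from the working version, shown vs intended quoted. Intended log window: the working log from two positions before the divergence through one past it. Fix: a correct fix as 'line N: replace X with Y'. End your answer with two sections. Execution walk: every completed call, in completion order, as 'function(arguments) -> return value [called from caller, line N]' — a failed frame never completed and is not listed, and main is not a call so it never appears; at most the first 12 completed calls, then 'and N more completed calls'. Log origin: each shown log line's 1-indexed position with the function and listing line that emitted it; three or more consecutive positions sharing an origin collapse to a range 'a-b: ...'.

Answer: the defect is in derive_floor at line 4.
The tell: The earliest visible damage is log position 4 — 'hit index None' rather than the intended 'match at position 1'.
Crash: resolve_slot, line 12, TypeError.
Call chain: main -> resolve_slot([6, 7, 4, 2, 5], 7) (called at line 19).
First divergence: position 4 — the shown line 'hit index None' should read 'match at position 1'.
Intended log window:
  2: enter resolve_slot: 5 items against 7
  3: derive_floor start: n=5 cutoff=7
  4: match at position 1
  5: hit index 1
Execution walk:
  derive_floor([6, 7, 4, 2, 5], 7) -> None  [called from resolve_slot, line 10]
Log origins:
  1: emitted by main (line 18)
  2: emitted by resolve_slot (line 9)
  3: emitted by derive_floor (line 2)
  4: emitted by resolve_slot (line 11)
A correct fix: line 4: replace `data[mid] == mid` with `data[mid] == acc`.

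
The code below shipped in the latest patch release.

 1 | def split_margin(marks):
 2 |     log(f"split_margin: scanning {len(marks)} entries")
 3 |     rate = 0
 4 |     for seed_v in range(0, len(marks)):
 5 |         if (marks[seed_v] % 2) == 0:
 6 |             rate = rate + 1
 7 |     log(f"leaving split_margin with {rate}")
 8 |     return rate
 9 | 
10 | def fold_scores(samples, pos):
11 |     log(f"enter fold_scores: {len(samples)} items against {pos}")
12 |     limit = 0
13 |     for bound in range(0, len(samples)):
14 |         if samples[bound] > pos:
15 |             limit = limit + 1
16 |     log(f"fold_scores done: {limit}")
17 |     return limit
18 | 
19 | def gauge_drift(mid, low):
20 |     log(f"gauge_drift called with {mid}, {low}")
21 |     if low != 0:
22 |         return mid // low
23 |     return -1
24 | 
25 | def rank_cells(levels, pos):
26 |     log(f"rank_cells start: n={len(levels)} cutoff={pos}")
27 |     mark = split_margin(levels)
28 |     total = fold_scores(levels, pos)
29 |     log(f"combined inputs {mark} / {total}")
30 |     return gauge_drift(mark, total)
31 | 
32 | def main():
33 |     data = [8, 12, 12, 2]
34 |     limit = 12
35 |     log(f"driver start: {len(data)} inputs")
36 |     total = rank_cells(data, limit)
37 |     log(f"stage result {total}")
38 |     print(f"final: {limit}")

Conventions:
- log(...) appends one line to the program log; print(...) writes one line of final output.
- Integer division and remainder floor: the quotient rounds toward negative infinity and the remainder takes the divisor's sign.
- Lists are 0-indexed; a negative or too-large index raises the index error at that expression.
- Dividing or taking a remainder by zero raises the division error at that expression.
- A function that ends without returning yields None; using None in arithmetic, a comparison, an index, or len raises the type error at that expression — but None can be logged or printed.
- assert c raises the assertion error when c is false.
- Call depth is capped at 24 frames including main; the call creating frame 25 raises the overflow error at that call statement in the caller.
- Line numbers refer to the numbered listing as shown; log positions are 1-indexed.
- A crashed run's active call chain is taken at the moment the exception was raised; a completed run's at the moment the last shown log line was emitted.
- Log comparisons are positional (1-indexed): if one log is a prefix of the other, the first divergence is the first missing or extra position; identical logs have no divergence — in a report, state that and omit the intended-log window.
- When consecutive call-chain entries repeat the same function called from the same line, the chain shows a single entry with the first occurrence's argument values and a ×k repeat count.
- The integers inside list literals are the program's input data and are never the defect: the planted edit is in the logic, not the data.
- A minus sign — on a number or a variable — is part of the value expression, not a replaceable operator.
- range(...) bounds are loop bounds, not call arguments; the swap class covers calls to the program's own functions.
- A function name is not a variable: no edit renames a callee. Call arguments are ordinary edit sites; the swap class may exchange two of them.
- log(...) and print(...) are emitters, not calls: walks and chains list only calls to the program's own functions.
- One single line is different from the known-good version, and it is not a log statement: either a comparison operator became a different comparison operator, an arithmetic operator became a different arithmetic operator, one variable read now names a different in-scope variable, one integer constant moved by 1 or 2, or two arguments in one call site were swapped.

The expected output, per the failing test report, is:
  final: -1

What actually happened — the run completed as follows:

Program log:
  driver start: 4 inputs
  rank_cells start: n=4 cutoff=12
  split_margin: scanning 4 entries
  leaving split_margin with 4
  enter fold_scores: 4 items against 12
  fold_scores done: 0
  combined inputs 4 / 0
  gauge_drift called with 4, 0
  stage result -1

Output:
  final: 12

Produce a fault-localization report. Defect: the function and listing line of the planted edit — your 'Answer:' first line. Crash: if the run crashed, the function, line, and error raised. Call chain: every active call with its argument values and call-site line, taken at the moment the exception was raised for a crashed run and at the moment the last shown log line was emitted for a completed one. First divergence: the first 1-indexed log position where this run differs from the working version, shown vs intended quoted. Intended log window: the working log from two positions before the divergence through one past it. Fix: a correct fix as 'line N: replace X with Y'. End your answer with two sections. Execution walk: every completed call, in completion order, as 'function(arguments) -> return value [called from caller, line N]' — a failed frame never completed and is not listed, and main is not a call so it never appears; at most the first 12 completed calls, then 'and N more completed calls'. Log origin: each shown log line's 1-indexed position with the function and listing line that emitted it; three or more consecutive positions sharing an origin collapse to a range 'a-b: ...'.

Answer: the defect is in main at line 38.
Key observation: Log streams are identical — the defect surfaces only in the printed output.
Call chain: main.
First divergence: none — the logs agree in full.
Execution walk:
  split_margin([8, 12, 12, 2]) -> 4  [called from rank_cells, line 27]
  fold_scores([8, 12, 12, 2], 12) -> 0  [called from rank_cells, line 28]
  gauge_drift(4, 0) -> -1  [called from rank_cells, line 30]
  rank_cells([8, 12, 12, 2], 12) -> -1  [called from main, line 36]
Log line origins:
  1: emitted by main (line 35)
  2: emitted by rank_cells (line 26)
  3: emitted by split_margin (line 2)
  4: emitted by split_margin (line 7)
  5: emitted by fold_scores (line 11)
  6: emitted by fold_scores (line 16)
  7: emitted by rank_cells (line 29)
  8: emitted by gauge_drift (line 20)
  9: emitted by main (line 37)
A correct fix: line 38: replace `limit` with `total`.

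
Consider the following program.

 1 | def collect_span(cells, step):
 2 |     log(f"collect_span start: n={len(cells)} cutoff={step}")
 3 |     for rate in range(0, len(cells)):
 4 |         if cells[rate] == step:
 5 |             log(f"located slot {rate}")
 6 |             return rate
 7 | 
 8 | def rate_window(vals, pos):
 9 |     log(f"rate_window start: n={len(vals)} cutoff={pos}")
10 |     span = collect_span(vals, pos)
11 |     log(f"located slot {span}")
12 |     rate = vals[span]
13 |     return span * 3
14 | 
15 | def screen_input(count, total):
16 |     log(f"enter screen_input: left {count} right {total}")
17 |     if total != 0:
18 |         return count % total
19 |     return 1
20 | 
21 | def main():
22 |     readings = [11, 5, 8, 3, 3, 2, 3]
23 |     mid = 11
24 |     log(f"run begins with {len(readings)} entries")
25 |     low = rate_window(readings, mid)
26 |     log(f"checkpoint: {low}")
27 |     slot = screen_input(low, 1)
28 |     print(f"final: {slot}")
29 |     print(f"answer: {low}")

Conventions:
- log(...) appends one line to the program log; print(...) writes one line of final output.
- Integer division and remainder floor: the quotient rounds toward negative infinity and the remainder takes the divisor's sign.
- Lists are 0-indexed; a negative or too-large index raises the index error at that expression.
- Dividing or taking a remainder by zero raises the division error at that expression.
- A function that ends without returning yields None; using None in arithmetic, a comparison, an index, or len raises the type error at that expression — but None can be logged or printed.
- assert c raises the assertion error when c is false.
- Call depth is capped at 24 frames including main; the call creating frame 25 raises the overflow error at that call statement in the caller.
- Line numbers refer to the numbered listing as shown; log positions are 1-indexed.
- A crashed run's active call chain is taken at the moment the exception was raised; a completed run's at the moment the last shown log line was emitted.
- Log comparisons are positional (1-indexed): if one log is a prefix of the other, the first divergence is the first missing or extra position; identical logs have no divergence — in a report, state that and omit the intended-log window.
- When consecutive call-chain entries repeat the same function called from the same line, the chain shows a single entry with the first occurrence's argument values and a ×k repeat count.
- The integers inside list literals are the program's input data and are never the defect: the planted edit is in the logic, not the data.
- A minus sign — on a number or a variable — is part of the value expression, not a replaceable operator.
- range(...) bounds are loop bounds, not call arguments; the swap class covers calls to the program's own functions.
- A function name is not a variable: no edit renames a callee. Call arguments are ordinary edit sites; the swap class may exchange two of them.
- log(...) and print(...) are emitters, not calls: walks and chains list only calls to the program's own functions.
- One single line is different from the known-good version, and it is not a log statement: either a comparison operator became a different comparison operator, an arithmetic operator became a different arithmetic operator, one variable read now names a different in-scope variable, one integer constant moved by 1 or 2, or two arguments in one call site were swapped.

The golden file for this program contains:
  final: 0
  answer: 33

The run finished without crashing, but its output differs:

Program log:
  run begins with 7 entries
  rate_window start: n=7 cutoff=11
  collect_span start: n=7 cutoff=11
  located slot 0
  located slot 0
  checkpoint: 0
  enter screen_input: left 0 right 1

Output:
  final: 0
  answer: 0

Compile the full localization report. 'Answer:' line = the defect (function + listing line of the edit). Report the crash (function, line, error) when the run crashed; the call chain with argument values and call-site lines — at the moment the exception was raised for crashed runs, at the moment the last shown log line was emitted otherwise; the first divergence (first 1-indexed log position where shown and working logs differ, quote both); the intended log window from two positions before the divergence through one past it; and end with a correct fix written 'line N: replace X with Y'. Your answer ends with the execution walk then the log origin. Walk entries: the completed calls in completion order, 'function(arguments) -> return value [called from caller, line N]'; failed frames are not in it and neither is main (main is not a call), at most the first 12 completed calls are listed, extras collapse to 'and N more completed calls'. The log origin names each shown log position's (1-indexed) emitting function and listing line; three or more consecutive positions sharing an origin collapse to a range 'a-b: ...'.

Answer: the defect is in rate_window at line 13.
Key observation: Everything matches until log position 6, which reads 'checkpoint: 0' in place of 'checkpoint: 33'.
Call chain: main -> screen_input(0, 1) (called at line 27).
First divergence: position 6 — shown 'checkpoint: 0', intended 'checkpoint: 33'.
Intended log window:
  4: located slot 0
  5: located slot 0
  6: checkpoint: 33
  7: enter screen_input: left 33 right 1
Execution walk:
  collect_span([11, 5, 8, 3, 3, 2, 3], 11) -> 0  [called from rate_window, line 10]
  rate_window([11, 5, 8, 3, 3, 2, 3], 11) -> 0  [called from main, line 25]
  screen_input(0, 1) -> 0  [called from main, line 27]
Origin of each log line:
  1: logged in main at line 24
  2: logged in rate_window at line 9
  3: logged in collect_span at line 2
  4: logged in collect_span at line 5
  5: logged in rate_window at line 11
  6: logged in main at line 26
  7: logged in screen_input at line 16
A correct fix: line 13: replace `span` with `rate`.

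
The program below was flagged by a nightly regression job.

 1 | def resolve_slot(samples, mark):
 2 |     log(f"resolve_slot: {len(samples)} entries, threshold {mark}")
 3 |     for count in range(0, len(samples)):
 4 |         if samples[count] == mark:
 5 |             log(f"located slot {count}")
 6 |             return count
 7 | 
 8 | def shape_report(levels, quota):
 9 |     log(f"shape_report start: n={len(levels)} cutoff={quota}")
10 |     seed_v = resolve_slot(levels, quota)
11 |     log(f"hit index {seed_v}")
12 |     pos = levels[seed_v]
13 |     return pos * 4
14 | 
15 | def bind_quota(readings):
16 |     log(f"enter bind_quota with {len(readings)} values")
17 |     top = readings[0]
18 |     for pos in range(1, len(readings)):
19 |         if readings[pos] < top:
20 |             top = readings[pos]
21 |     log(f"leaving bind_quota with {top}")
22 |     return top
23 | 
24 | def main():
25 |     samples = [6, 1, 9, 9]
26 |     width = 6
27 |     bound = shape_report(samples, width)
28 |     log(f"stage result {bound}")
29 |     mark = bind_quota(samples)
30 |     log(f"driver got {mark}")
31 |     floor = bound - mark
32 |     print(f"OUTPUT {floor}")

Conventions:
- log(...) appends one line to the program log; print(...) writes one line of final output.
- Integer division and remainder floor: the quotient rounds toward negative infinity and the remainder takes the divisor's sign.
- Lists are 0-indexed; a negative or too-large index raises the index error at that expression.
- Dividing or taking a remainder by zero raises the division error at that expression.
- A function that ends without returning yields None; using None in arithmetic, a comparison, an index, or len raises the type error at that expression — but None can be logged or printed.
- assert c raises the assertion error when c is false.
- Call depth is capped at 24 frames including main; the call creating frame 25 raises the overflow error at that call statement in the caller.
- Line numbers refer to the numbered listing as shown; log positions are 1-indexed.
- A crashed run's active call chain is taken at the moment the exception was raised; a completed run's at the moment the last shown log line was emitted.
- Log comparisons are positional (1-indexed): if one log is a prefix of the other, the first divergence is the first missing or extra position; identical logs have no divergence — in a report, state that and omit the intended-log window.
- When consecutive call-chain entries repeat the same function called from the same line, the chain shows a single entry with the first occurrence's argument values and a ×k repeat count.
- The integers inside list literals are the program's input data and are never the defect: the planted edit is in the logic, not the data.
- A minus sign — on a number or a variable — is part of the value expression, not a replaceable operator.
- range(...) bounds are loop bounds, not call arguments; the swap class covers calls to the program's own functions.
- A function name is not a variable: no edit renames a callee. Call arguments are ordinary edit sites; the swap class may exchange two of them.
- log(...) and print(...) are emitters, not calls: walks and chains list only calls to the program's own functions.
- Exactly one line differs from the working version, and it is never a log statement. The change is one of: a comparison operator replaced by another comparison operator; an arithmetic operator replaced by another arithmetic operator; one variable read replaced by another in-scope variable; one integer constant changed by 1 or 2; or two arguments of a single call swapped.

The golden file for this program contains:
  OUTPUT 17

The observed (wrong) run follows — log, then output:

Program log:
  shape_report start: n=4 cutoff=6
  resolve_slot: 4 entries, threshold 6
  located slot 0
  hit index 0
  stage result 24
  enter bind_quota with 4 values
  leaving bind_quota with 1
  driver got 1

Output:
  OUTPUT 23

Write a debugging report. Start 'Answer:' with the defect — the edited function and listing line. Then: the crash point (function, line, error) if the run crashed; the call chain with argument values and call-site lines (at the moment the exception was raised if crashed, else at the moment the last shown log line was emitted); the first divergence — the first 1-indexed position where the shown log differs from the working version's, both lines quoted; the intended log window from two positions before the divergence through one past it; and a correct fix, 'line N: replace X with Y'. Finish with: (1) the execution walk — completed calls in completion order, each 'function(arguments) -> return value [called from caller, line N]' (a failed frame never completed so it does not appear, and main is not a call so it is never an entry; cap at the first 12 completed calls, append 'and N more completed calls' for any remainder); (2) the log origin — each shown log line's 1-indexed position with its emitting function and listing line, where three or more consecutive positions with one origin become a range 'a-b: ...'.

Answer: the defect is in shape_report at line 13.
Key observation: The earliest visible damage is log position 5 — 'stage result 24' rather than the intended 'stage result 18'.
Call chain: main.
First divergence: position 5; shown 'stage result 24' vs intended 'stage result 18'.
Intended log window:
  3: located slot 0
  4: hit index 0
  5: stage result 18
  6: enter bind_quota with 4 values
Execution walk:
  resolve_slot([6, 1, 9, 9], 6) -> 0  [called from shape_report, line 10]
  shape_report([6, 1, 9, 9], 6) -> 24  [called from main, line 27]
  bind_quota([6, 1, 9, 9]) -> 1  [called from main, line 29]
Origin of each log line:
  1: from shape_report, line 9
  2: from resolve_slot, line 2
  3: from resolve_slot, line 5
  4: from shape_report, line 11
  5: from main, line 28
  6: from bind_quota, line 16
  7: from bind_quota, line 21
  8: from main, line 30
A correct fix: line 13: replace `4` with `3`.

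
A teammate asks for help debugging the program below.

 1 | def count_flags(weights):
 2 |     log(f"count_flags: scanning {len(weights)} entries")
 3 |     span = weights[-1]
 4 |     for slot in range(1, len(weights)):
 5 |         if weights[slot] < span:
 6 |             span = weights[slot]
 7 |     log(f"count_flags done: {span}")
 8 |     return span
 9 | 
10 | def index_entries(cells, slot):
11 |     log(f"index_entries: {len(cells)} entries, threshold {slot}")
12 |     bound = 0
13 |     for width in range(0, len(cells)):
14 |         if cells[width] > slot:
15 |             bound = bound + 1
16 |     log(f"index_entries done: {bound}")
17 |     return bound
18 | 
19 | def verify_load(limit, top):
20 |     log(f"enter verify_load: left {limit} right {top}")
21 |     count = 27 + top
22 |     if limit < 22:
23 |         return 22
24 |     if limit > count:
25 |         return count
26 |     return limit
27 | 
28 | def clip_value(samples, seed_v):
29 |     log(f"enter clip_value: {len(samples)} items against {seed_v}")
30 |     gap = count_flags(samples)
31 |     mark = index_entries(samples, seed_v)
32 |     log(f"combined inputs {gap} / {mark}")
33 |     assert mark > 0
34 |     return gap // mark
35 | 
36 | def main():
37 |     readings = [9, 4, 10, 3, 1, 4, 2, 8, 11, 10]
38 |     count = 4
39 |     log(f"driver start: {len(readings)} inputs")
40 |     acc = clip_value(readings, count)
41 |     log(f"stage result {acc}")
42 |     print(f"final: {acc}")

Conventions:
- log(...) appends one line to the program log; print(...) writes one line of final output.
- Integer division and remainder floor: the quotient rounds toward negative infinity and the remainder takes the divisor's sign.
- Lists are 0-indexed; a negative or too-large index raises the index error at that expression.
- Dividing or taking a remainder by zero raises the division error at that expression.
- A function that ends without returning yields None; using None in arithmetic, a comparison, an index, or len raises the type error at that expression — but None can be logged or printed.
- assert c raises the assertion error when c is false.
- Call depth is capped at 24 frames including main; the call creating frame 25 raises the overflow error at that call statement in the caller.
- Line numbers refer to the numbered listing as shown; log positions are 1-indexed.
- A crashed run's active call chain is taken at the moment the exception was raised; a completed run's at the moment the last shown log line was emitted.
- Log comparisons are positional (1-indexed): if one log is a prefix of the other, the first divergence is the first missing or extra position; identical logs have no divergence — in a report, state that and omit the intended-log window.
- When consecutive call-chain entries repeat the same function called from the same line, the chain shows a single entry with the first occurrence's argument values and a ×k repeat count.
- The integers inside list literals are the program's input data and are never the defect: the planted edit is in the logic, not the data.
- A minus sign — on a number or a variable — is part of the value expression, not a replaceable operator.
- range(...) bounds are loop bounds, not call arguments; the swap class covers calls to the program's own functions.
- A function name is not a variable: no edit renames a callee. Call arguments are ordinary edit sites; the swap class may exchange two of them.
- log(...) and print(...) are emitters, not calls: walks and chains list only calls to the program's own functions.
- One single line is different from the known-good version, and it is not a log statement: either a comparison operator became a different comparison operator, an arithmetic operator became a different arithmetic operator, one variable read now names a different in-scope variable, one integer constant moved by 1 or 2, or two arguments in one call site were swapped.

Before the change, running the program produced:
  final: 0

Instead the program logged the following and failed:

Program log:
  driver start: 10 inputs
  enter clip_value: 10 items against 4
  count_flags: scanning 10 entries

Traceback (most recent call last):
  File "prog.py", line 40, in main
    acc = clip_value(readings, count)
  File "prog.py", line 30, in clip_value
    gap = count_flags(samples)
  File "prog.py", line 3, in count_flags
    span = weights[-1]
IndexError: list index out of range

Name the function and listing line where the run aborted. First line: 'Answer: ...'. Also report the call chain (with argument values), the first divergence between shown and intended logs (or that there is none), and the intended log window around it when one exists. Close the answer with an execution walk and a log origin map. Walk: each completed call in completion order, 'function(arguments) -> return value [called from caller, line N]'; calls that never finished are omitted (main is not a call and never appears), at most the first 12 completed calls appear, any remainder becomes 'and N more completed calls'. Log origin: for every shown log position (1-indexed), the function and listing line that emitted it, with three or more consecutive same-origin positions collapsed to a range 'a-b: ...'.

Answer: the error was raised in count_flags, line 3.
The tell: A complete run would log 'count_flags done: 1' next, but this one stopped at 3 lines.
Call chain: main -> clip_value([9, 4, 10, 3, 1, 4, 2, 8, 11, 10], 4) (called at line 40) -> count_flags([9, 4, 10, 3, 1, 4, 2, 8, 11, 10]) (called at line 30).
First divergence: position 4 (shown log ended at 3 lines; the working version continues: 'count_flags done: 1').
Intended log window:
  2: enter clip_value: 10 items against 4
  3: count_flags: scanning 10 entries
  4: count_flags done: 1
  5: index_entries: 10 entries, threshold 4
Execution walk:
  (no call completed)
Origin of each log line:
  1 — main, line 39
  2 — clip_value, line 29
  3 — count_flags, line 2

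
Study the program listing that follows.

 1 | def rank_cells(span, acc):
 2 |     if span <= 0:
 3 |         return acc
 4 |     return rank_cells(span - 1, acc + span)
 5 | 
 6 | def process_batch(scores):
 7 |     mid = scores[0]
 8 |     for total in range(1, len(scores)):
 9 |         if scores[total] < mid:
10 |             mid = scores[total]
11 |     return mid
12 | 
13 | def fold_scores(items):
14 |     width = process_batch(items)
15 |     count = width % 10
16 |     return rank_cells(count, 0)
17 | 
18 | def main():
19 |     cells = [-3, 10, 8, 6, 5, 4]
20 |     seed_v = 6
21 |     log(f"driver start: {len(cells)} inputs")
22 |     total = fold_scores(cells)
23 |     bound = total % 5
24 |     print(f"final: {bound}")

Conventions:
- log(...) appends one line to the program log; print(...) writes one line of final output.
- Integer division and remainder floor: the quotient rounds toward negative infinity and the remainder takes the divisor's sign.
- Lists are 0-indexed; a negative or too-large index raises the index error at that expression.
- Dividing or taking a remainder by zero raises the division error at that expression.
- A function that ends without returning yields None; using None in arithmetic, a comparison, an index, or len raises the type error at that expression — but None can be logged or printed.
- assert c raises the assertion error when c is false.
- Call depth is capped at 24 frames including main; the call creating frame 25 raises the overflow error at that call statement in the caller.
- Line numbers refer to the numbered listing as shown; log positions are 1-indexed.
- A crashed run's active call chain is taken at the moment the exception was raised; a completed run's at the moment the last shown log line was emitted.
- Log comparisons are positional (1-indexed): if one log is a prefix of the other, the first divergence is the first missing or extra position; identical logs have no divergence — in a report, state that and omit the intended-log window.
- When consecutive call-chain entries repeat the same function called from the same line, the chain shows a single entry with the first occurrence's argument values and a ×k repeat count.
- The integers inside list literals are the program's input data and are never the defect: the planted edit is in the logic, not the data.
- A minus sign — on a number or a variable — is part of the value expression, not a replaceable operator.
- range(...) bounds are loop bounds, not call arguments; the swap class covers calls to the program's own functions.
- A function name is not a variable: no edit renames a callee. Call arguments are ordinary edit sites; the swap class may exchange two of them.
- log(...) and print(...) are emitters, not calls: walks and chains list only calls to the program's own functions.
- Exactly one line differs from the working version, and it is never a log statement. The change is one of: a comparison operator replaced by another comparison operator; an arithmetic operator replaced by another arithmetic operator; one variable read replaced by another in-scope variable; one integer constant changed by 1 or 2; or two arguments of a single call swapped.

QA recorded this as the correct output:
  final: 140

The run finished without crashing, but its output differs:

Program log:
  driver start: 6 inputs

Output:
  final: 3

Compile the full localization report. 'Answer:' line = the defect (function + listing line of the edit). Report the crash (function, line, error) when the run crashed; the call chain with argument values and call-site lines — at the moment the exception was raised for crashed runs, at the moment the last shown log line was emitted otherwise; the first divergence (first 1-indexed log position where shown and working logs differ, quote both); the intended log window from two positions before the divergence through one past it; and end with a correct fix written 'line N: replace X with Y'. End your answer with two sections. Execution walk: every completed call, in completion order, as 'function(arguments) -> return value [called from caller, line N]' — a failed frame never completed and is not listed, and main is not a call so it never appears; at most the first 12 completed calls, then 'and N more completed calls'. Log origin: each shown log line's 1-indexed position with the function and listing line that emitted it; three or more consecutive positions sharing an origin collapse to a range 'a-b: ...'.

Answer: the defect is in main at line 23.
Key observation: The two runs log identically and part ways only at the printed values.
Call chain: main.
First divergence: none; the two logs match at every position.
Execution walk:
  process_batch([-3, 10, 8, 6, 5, 4]) -> -3  [called from fold_scores, line 14]
  rank_cells(0, 28) -> 28  [called from rank_cells, line 4]
  rank_cells(1, 27) -> 28  [called from rank_cells, line 4]
  rank_cells(2, 25) -> 28  [called from rank_cells, line 4]
  rank_cells(3, 22) -> 28  [called from rank_cells, line 4]
  rank_cells(4, 18) -> 28  [called from rank_cells, line 4]
  rank_cells(5, 13) -> 28  [called from rank_cells, line 4]
  rank_cells(6, 7) -> 28  [called from rank_cells, line 4]
  rank_cells(7, 0) -> 28  [called from fold_scores, line 16]
  fold_scores([-3, 10, 8, 6, 5, 4]) -> 28  [called from main, line 22]
Log line origins:
  1 — main, line 21
A correct fix: line 23: replace `%` with `*`.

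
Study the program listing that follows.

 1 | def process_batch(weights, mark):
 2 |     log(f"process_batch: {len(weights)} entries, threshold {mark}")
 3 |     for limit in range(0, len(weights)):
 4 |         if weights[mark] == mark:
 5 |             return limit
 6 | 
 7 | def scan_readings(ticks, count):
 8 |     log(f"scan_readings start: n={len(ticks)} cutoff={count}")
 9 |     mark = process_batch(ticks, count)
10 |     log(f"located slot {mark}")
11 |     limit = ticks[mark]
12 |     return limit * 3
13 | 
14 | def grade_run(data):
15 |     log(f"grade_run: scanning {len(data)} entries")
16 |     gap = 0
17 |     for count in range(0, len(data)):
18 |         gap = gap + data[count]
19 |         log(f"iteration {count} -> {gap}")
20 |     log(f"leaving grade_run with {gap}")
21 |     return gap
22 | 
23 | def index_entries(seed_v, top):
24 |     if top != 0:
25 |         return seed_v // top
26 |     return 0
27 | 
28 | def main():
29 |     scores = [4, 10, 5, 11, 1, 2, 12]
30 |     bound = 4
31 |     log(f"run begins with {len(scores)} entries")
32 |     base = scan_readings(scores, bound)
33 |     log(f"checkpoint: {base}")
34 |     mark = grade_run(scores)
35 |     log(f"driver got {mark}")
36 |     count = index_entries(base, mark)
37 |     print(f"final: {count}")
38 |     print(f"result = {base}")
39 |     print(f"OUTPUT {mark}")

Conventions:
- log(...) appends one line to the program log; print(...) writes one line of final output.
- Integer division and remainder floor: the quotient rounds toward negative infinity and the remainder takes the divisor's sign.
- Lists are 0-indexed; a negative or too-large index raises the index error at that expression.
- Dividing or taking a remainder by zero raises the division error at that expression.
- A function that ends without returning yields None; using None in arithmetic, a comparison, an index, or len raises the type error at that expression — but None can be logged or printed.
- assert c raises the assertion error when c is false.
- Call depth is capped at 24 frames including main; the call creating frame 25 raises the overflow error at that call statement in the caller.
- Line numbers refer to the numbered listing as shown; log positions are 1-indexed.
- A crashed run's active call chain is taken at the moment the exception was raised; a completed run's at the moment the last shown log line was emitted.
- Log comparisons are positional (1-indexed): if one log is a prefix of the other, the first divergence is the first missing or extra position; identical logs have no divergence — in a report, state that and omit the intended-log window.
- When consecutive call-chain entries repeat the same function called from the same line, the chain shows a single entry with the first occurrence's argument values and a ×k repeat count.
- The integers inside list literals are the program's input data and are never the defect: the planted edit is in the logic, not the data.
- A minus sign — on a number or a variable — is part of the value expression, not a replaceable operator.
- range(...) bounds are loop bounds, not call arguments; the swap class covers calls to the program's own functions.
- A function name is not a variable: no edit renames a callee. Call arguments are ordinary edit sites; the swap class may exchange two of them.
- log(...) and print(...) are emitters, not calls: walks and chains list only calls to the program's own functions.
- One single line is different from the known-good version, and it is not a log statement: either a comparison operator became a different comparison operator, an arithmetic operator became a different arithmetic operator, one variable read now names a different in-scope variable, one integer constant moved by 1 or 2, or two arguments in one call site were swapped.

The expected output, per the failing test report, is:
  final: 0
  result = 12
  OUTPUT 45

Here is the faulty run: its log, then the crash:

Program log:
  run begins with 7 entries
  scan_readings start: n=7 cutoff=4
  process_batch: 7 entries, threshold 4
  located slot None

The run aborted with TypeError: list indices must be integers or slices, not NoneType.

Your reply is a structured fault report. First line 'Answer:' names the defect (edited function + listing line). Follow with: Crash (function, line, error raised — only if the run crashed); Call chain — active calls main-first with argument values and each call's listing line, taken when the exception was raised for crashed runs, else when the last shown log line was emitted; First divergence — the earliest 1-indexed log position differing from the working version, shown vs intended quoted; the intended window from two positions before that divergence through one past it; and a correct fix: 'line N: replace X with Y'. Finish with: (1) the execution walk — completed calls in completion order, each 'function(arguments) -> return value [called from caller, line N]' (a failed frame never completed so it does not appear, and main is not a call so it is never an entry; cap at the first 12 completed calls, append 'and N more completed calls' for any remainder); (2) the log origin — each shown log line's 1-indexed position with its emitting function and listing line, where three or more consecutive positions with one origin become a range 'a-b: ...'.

Answer: the defect is in process_batch at line 4.
Core observation: The earliest visible damage is log position 4 — 'located slot None' rather than the intended 'located slot 0'.
Crash: scan_readings, line 11, TypeError.
Call chain: main -> scan_readings([4, 10, 5, 11, 1, 2, 12], 4) (called at line 32).
First divergence: position 4 — shown 'located slot None', intended 'located slot 0'.
Intended log window:
  2: scan_readings start: n=7 cutoff=4
  3: process_batch: 7 entries, threshold 4
  4: located slot 0
  5: checkpoint: 12
Execution walk:
  process_batch([4, 10, 5, 11, 1, 2, 12], 4) -> None  [called from scan_readings, line 9]
Log origin:
  1: logged in main at line 31
  2: logged in scan_readings at line 8
  3: logged in process_batch at line 2
  4: logged in scan_readings at line 10
A correct fix: line 4: replace `weights[mark]` with `weights[limit]`.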